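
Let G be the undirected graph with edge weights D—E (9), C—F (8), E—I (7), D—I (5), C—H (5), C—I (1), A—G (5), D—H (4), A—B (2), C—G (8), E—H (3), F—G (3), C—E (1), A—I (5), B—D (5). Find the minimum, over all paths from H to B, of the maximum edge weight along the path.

Comparing a few candidate routes:
H→D→B: max(4, 5) = 5
H→C→I→D→B: max(5, 1, 5, 5) = 5
H→D→I→A→B: max(4, 5, 5, 2) = 5
Best route has worst link 5.

5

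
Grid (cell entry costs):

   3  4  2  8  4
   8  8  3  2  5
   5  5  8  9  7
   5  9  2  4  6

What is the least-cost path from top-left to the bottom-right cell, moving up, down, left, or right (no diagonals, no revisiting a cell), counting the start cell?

Take (0,0) (0,1) (0,2) (1,2) (1,3) (1,4) (2,4) (3,4) for a total of 3 + 4 + 2 + 3 + 2 + 5 + 7 + 6 = 32.

32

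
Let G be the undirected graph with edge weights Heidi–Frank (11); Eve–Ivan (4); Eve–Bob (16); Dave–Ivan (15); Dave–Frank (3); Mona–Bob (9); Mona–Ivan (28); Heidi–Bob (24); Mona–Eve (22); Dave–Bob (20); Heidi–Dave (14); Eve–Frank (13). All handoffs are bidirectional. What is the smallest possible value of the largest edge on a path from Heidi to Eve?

A few of the Heidi→Eve routes:
Heidi - Frank - Dave - Ivan - Eve: max(11, 3, 15, 4) = 15
Heidi - Dave - Ivan - Eve: max(14, 15, 4) = 15
Heidi - Frank - Dave - Bob - Eve: max(11, 3, 20, 16) = 20
Heidi - Dave - Bob - Eve: max(14, 20, 16) = 20
Heidi - Dave - Frank - Eve: max(14, 3, 13) = 14
Heidi - Frank - Eve: max(11, 13) = 13
Best route has worst link 13.

13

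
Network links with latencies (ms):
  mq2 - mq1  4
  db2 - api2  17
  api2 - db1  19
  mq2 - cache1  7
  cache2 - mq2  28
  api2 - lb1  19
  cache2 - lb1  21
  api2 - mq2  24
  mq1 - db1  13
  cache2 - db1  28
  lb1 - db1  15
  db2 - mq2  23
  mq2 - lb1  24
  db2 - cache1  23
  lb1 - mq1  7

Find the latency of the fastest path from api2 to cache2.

A few of the api2→cache2 routes:
api2→mq2→mq1→lb1→cache2: 24 + 4 + 7 + 21 = 56
api2→lb1→mq1→mq2→cache2: 19 + 7 + 4 + 28 = 58
api2→db1→cache2: 19 + 28 = 47
api2→mq2→cache2: 24 + 28 = 52
api2→db1→lb1→cache2: 19 + 15 + 21 = 55
api2→lb1→cache2: 19 + 21 = 40
Shortest: 40 ms.

40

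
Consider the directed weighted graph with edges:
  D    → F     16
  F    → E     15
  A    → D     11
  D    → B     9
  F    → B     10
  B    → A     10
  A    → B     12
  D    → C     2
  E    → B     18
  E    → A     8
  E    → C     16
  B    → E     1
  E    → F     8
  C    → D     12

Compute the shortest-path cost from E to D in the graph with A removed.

28

Candidate routes:
E - C - D: 16 + 12 = 28
Best route has total 28.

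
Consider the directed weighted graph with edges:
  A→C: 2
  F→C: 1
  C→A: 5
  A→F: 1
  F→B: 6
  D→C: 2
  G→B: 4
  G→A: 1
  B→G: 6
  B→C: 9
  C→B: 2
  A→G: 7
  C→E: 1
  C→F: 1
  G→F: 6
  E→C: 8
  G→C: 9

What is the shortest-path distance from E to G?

Comparing a few candidate routes:
E - C - B - G: 8 + 2 + 6 = 16
E - C - A - G: 8 + 5 + 7 = 20
E - C - F - B - G: 8 + 1 + 6 + 6 = 21
The minimum is 16.

16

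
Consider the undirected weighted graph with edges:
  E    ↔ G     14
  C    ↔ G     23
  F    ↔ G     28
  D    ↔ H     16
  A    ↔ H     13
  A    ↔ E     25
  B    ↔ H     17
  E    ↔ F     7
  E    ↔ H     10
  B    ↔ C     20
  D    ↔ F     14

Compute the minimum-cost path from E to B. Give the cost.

Checking several routes:
E - A - H - B: 25 + 13 + 17 = 55
E - H - B: 10 + 17 = 27
E - G - C - B: 14 + 23 + 20 = 57
E - F - D - H - B: 7 + 14 + 16 + 17 = 54
Best route has total 27.

27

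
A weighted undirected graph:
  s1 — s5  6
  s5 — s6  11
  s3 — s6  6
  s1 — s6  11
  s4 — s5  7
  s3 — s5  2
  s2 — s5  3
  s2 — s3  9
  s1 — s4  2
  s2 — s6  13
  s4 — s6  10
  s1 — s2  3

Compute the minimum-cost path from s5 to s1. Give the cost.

6

Some routes from s5 to s1:
s5 - s1: 6
s5 - s2 - s1: 3 + 3 = 6
s5 - s4 - s1: 7 + 2 = 9
The minimum is 6.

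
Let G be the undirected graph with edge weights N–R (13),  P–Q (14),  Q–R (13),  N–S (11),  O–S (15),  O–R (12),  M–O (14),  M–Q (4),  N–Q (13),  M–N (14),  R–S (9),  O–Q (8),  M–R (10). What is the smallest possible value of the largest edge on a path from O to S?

10

A few of the O→S routes:
O-Q-M-R-S: max(8, 4, 10, 9) = 10
O-R-N-S: max(12, 13, 11) = 13
O-R-S: max(12, 9) = 12
O-R-Q-N-S: max(12, 13, 13, 11) = 13
Best route has worst link 10.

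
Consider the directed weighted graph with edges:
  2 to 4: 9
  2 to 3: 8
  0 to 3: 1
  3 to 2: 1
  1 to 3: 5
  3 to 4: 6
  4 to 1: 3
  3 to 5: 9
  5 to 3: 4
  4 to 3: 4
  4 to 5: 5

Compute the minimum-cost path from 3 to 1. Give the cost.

Candidate routes:
3 - 2 - 4 - 1: 1 + 9 + 3 = 13
3 - 4 - 1: 6 + 3 = 9
Best route has total 9.

9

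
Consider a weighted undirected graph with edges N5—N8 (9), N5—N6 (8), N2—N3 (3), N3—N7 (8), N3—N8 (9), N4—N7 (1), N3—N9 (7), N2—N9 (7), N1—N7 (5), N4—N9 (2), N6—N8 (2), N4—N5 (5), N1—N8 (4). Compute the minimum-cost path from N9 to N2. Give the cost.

7

Comparing a few candidate routes:
N9 → N4 → N5 → N8 → N3 → N2: 2 + 5 + 9 + 9 + 3 = 28
N9 → N4 → N7 → N1 → N8 → N3 → N2: 2 + 1 + 5 + 4 + 9 + 3 = 24
N9 → N4 → N7 → N3 → N2: 2 + 1 + 8 + 3 = 14
N9 → N4 → N5 → N6 → N8 → N3 → N2: 2 + 5 + 8 + 2 + 9 + 3 = 29
N9 → N2: 7
N9 → N3 → N2: 7 + 3 = 10
Best route has total 7.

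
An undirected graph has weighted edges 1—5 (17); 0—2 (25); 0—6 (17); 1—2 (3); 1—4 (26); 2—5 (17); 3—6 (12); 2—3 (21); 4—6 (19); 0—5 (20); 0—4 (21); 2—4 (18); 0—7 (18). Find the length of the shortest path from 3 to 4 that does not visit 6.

A few of the 3→4 routes:
3-2-4: 21 + 18 = 39
3-2-5-1-4: 21 + 17 + 17 + 26 = 81
3-2-5-0-4: 21 + 17 + 20 + 21 = 79
3-2-1-4: 21 + 3 + 26 = 50
3-2-0-4: 21 + 25 + 21 = 67
The minimum is 39.

39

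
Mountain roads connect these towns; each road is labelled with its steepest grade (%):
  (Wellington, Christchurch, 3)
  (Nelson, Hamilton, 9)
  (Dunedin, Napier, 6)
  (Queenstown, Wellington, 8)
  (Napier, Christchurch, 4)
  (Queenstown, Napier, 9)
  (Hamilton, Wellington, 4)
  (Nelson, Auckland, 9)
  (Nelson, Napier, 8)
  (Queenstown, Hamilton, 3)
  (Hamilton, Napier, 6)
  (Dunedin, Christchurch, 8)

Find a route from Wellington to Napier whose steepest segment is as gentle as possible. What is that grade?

A few of the Wellington→Napier routes:
Wellington→Christchurch→Dunedin→Napier: max(3, 8, 6) = 8
Wellington→Queenstown→Hamilton→Napier: max(8, 3, 6) = 8
Wellington→Hamilton→Napier: max(4, 6) = 6
Wellington→Christchurch→Napier: max(3, 4) = 4
Best route has worst link 4%.

4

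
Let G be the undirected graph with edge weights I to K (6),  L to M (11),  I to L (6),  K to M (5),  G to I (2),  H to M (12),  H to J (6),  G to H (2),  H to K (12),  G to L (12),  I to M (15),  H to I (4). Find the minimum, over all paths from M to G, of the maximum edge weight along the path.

Comparing a few candidate routes:
M -> K -> I -> G: max(5, 6, 2) = 6
M -> L -> I -> G: max(11, 6, 2) = 11
M -> L -> I -> H -> G: max(11, 6, 4, 2) = 11
M -> K -> H -> I -> L -> G: max(5, 12, 4, 6, 12) = 12
M -> K -> H -> I -> G: max(5, 12, 4, 2) = 12
M -> K -> I -> H -> G: max(5, 6, 4, 2) = 6
The minimum achievable maximum is 6.

6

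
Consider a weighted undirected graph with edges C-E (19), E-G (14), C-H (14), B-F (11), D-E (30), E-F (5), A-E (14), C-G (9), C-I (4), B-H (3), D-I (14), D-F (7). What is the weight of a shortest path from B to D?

Some routes from B to D:
B-F-E-D: 11 + 5 + 30 = 46
B-H-C-E-F-D: 3 + 14 + 19 + 5 + 7 = 48
B-F-D: 11 + 7 = 18
B-H-C-I-D: 3 + 14 + 4 + 14 = 35
Shortest: 18.

18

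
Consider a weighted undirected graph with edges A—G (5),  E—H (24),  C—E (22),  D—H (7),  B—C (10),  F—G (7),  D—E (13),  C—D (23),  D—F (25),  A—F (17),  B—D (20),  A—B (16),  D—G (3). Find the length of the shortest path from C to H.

A few of the C→H routes:
C-D-E-H: 23 + 13 + 24 = 60
C-D-H: 23 + 7 = 30
C-B-D-H: 10 + 20 + 7 = 37
C-B-A-G-D-H: 10 + 16 + 5 + 3 + 7 = 41
C-E-H: 22 + 24 = 46
C-E-D-H: 22 + 13 + 7 = 42
Best route has total 30.

30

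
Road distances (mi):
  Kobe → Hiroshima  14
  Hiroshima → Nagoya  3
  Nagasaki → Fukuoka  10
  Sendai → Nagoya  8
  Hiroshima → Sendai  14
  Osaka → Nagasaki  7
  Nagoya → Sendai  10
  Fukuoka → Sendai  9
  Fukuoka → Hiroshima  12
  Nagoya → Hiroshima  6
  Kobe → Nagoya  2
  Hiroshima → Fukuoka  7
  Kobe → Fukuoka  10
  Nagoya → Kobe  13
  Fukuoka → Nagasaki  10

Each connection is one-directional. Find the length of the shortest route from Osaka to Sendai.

Candidate routes:
Osaka → Nagasaki → Fukuoka → Sendai: 7 + 10 + 9 = 26
Osaka → Nagasaki → Fukuoka → Hiroshima → Nagoya → Sendai: 7 + 10 + 12 + 3 + 10 = 42
Osaka → Nagasaki → Fukuoka → Hiroshima → Sendai: 7 + 10 + 12 + 14 = 43
Best route has total 26 mi.

26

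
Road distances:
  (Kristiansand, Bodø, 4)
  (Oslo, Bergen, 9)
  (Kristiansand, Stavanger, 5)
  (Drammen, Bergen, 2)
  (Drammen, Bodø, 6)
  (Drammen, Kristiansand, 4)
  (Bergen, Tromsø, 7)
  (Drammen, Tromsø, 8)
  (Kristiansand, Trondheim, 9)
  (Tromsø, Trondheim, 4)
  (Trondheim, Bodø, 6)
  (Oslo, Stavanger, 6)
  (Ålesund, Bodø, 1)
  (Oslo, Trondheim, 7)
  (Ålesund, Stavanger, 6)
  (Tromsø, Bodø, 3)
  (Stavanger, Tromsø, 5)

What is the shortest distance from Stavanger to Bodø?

7

Some routes from Stavanger to Bodø:
Stavanger→Tromsø→Bodø: 5 + 3 = 8
Stavanger→Kristiansand→Bodø: 5 + 4 = 9
Stavanger→Kristiansand→Drammen→Bodø: 5 + 4 + 6 = 15
Stavanger→Ålesund→Bodø: 6 + 1 = 7
Stavanger→Tromsø→Trondheim→Bodø: 5 + 4 + 6 = 15
Shortest: 7.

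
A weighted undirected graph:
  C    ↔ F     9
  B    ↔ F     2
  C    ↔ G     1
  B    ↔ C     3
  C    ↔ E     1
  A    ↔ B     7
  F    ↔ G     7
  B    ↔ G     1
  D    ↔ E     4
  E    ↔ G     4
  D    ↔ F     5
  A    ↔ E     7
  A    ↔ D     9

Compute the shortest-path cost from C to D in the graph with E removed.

Checking several routes:
C→F→D: 9 + 5 = 14
C→G→B→F→D: 1 + 1 + 2 + 5 = 9
C→B→G→F→D: 3 + 1 + 7 + 5 = 16
C→G→F→D: 1 + 7 + 5 = 13
C→B→F→D: 3 + 2 + 5 = 10
C→G→B→A→D: 1 + 1 + 7 + 9 = 18
Shortest: 9.

9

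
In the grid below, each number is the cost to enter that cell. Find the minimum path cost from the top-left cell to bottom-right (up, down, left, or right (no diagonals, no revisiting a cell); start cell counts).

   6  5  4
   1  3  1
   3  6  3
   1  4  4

Path [0,0]→[1,0]→[1,1]→[1,2]→[2,2]→[3,2]: 6 + 1 + 3 + 1 + 3 + 4 = 18.

18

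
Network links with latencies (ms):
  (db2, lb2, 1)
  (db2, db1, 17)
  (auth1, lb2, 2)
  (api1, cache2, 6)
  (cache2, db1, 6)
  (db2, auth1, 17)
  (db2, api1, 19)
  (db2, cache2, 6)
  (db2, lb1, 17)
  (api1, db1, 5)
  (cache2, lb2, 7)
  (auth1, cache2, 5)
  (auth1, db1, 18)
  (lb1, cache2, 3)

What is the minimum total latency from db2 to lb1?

9

Some routes from db2 to lb1:
db2 - cache2 - lb1: 6 + 3 = 9
db2 - lb2 - cache2 - lb1: 1 + 7 + 3 = 11
db2 - lb1: 17
db2 - lb2 - auth1 - cache2 - lb1: 1 + 2 + 5 + 3 = 11
Shortest: 9 ms.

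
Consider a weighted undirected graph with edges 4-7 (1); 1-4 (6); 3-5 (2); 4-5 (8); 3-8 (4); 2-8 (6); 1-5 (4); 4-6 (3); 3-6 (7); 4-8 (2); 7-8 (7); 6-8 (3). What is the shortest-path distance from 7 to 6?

Checking several routes:
7 → 8 → 6: 7 + 3 = 10
7 → 4 → 6: 1 + 3 = 4
7 → 4 → 8 → 6: 1 + 2 + 3 = 6
The minimum is 4.

4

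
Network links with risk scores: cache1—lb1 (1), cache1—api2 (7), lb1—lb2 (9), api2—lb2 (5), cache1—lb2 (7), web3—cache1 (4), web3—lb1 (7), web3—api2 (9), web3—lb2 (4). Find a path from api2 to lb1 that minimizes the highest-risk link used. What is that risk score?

5

Checking several routes:
api2-lb2-web3-lb1: max(5, 4, 7) = 7
api2-lb2-cache1-web3-lb1: max(5, 7, 4, 7) = 7
api2-lb2-cache1-lb1: max(5, 7, 1) = 7
api2-cache1-lb2-web3-lb1: max(7, 7, 4, 7) = 7
api2-lb2-web3-cache1-lb1: max(5, 4, 4, 1) = 5
The minimum achievable maximum is 5.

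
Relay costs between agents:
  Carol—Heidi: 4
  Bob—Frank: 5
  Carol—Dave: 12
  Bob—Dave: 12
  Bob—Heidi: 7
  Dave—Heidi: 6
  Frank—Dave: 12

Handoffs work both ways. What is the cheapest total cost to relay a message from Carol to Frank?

16

Checking several routes:
Carol→Heidi→Dave→Frank: 4 + 6 + 12 = 22
Carol→Dave→Frank: 12 + 12 = 24
Carol→Heidi→Bob→Frank: 4 + 7 + 5 = 16
Carol→Heidi→Dave→Bob→Frank: 4 + 6 + 12 + 5 = 27
Best route has total 16.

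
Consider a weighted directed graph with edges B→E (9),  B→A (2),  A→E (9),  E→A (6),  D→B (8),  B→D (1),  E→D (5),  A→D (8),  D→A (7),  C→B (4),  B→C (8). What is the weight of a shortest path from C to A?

6

Some routes from C to A:
C -> B -> A: 4 + 2 = 6
C -> B -> D -> A: 4 + 1 + 7 = 12
C -> B -> E -> A: 4 + 9 + 6 = 19
Shortest: 6.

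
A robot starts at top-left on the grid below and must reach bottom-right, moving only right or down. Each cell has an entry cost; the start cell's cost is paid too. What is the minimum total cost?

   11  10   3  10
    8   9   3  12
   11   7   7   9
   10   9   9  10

Path (0,0)→(0,1)→(0,2)→(1,2)→(2,2)→(2,3)→(3,3): 11 + 10 + 3 + 3 + 7 + 9 + 10 = 53.
For comparison, the top-then-right route costs 65.

53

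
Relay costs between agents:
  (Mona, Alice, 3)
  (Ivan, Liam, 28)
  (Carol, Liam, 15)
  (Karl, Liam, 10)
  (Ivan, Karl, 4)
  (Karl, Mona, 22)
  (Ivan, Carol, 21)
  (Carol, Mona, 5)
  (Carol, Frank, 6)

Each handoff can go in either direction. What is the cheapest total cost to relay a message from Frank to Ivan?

27

Candidate routes:
Frank -> Carol -> Liam -> Karl -> Ivan: 6 + 15 + 10 + 4 = 35
Frank -> Carol -> Mona -> Karl -> Ivan: 6 + 5 + 22 + 4 = 37
Frank -> Carol -> Liam -> Ivan: 6 + 15 + 28 = 49
Frank -> Carol -> Ivan: 6 + 21 = 27
Frank -> Carol -> Mona -> Karl -> Liam -> Ivan: 6 + 5 + 22 + 10 + 28 = 71
Best route has total 27.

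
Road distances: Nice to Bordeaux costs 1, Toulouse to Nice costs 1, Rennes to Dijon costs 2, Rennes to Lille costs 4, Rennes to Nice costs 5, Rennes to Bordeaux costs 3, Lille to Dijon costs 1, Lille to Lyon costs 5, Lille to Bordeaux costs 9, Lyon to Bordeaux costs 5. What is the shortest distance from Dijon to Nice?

6

Some routes from Dijon to Nice:
Dijon→Rennes→Bordeaux→Nice: 2 + 3 + 1 = 6
Dijon→Lille→Rennes→Bordeaux→Nice: 1 + 4 + 3 + 1 = 9
Dijon→Lille→Bordeaux→Nice: 1 + 9 + 1 = 11
Dijon→Lille→Rennes→Nice: 1 + 4 + 5 = 10
Dijon→Rennes→Nice: 2 + 5 = 7
Shortest: 6.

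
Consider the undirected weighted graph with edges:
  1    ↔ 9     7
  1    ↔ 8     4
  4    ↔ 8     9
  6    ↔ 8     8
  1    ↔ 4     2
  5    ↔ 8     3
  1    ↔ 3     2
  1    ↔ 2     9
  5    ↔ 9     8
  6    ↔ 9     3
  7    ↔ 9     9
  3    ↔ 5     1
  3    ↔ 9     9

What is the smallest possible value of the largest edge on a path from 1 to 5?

Some routes from 1 to 5:
1 -> 8 -> 5: max(4, 3) = 4
1 -> 3 -> 5: max(2, 1) = 2
1 -> 8 -> 6 -> 9 -> 3 -> 5: max(4, 8, 3, 9, 1) = 9
1 -> 9 -> 6 -> 8 -> 5: max(7, 3, 8, 3) = 8
1 -> 9 -> 5: max(7, 8) = 8
1 -> 8 -> 6 -> 9 -> 5: max(4, 8, 3, 8) = 8
Smallest bottleneck: 2.

2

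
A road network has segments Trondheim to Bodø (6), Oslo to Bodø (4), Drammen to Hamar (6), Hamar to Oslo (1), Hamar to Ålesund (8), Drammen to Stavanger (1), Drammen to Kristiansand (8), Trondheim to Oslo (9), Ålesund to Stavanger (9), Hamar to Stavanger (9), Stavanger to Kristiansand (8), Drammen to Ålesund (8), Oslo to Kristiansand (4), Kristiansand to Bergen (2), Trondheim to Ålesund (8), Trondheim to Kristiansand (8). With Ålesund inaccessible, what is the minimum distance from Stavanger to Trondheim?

Comparing a few candidate routes:
Stavanger-Drammen-Kristiansand-Trondheim: 1 + 8 + 8 = 17
Stavanger-Hamar-Oslo-Trondheim: 9 + 1 + 9 = 19
Stavanger-Drammen-Hamar-Oslo-Kristiansand-Trondheim: 1 + 6 + 1 + 4 + 8 = 20
Stavanger-Drammen-Hamar-Oslo-Trondheim: 1 + 6 + 1 + 9 = 17
Stavanger-Kristiansand-Trondheim: 8 + 8 = 16
Stavanger-Drammen-Hamar-Oslo-Bodø-Trondheim: 1 + 6 + 1 + 4 + 6 = 18
The minimum is 16 km.

16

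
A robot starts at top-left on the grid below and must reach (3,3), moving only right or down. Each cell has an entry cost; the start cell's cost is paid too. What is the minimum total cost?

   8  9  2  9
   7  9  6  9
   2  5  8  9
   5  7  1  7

Take (0,0) (1,0) (2,0) (2,1) (3,1) (3,2) (3,3) for a total of 8 + 7 + 2 + 5 + 7 + 1 + 7 = 37.
(Top row then right column would cost 53.)

37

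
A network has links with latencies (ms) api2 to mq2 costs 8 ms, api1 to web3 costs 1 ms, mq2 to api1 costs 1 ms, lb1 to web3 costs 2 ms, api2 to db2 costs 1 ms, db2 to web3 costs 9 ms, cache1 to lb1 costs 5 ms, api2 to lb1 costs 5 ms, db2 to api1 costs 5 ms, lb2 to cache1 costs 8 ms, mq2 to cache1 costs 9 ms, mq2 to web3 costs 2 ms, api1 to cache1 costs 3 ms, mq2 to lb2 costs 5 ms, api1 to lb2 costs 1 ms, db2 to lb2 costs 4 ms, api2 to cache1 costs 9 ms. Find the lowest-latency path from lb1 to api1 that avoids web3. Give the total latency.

8

A few of the lb1→api1 routes:
lb1 - cache1 - api1: 5 + 3 = 8
lb1 - api2 - db2 - api1: 5 + 1 + 5 = 11
lb1 - api2 - db2 - lb2 - api1: 5 + 1 + 4 + 1 = 11
The minimum is 8 ms.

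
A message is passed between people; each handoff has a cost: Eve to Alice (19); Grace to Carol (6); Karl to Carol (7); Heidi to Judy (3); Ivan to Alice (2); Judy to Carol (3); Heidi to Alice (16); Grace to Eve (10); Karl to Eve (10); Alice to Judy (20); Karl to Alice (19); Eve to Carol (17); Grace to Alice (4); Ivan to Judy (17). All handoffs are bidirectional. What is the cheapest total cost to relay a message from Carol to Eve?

16

A few of the Carol→Eve routes:
Carol→Eve: 17
Carol→Karl→Eve: 7 + 10 = 17
Carol→Grace→Eve: 6 + 10 = 16
Shortest: 16.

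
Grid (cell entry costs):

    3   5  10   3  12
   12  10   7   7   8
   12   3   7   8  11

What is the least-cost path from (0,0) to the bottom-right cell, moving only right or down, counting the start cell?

Best path: (0,0)→(0,1)→(0,2)→(0,3)→(1,3)→(1,4)→(2,4)
Cost: 3 + 5 + 10 + 3 + 7 + 8 + 11 = 47
(Top row then right column would cost 52.)

47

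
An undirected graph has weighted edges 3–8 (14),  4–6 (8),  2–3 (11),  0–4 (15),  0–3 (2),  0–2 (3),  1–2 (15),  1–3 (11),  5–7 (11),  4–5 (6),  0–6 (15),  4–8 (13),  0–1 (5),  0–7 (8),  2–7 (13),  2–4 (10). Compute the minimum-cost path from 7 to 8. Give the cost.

24

Some routes from 7 to 8:
7 - 5 - 4 - 8: 11 + 6 + 13 = 30
7 - 0 - 2 - 4 - 8: 8 + 3 + 10 + 13 = 34
7 - 0 - 3 - 8: 8 + 2 + 14 = 24
7 - 2 - 0 - 3 - 8: 13 + 3 + 2 + 14 = 32
Best route has total 24.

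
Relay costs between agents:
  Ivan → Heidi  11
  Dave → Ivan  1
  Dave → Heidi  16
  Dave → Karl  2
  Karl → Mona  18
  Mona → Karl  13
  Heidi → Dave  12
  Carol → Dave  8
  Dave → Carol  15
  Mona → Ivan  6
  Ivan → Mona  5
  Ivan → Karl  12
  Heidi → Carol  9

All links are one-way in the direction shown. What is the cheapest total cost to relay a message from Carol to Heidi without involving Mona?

20

Routes from Carol to Heidi avoiding Mona:
Carol -> Dave -> Heidi: 8 + 16 = 24
Carol -> Dave -> Ivan -> Heidi: 8 + 1 + 11 = 20
Best route has total 20.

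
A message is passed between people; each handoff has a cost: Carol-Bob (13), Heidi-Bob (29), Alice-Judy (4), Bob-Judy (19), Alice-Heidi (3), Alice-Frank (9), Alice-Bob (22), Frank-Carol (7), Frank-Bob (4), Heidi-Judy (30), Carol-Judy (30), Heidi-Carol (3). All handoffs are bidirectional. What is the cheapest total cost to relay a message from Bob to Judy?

17

Checking several routes:
Bob → Frank → Carol → Heidi → Alice → Judy: 4 + 7 + 3 + 3 + 4 = 21
Bob → Frank → Alice → Judy: 4 + 9 + 4 = 17
Bob → Judy: 19
The minimum is 17.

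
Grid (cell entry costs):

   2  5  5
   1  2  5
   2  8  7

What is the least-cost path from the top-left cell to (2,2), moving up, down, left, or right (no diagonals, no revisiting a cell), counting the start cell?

17

Best path: [0,0]→[1,0]→[1,1]→[1,2]→[2,2]
Cost: 2 + 1 + 2 + 5 + 7 = 17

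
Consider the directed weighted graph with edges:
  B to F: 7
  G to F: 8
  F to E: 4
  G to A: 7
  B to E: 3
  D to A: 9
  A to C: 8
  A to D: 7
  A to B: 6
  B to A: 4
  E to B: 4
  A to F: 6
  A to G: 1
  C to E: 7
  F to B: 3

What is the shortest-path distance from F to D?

Candidate routes:
F-B-A-D: 3 + 4 + 7 = 14
F-E-B-A-D: 4 + 4 + 4 + 7 = 19
The minimum is 14.

14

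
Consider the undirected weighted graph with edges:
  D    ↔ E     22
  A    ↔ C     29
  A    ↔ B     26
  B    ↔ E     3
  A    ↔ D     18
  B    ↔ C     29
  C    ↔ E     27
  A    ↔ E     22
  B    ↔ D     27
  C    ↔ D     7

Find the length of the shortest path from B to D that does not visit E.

Candidate routes:
B→C→A→D: 29 + 29 + 18 = 76
B→D: 27
B→A→D: 26 + 18 = 44
B→C→D: 29 + 7 = 36
B→A→C→D: 26 + 29 + 7 = 62
Shortest: 27.

27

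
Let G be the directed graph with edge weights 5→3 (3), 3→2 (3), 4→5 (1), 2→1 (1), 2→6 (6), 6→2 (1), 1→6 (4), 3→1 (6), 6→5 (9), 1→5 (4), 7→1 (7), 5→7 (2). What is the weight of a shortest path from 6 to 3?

9

Paths from 6 to 3:
6-5-3: 9 + 3 = 12
6-2-1-5-3: 1 + 1 + 4 + 3 = 9
The minimum is 9.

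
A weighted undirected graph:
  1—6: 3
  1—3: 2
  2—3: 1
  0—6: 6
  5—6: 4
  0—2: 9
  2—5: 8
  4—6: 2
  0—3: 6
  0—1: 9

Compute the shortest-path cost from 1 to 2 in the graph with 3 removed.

15

Checking several routes:
1 - 6 - 5 - 2: 3 + 4 + 8 = 15
1 - 0 - 2: 9 + 9 = 18
1 - 6 - 0 - 2: 3 + 6 + 9 = 18
Best route has total 15.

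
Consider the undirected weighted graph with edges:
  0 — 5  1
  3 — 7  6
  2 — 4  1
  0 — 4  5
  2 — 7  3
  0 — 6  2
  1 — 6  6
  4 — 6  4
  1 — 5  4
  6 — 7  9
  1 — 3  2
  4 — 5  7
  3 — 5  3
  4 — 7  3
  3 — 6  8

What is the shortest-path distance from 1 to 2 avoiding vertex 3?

11

A few of the 1→2 routes:
1 - 5 - 0 - 6 - 4 - 2: 4 + 1 + 2 + 4 + 1 = 12
1 - 6 - 0 - 4 - 2: 6 + 2 + 5 + 1 = 14
1 - 5 - 4 - 2: 4 + 7 + 1 = 12
1 - 5 - 0 - 4 - 2: 4 + 1 + 5 + 1 = 11
1 - 6 - 4 - 2: 6 + 4 + 1 = 11
Shortest: 11.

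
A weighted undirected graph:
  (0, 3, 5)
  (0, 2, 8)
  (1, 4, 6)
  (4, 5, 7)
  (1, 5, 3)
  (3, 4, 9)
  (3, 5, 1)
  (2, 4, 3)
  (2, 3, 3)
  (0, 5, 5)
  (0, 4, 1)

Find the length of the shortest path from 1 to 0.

Checking several routes:
1-5-0: 3 + 5 = 8
1-4-0: 6 + 1 = 7
1-5-3-0: 3 + 1 + 5 = 9
Shortest: 7.

7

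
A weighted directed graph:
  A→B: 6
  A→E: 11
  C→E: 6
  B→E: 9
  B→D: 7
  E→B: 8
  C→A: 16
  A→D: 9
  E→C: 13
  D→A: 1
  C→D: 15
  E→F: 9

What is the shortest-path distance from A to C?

Paths from A to C:
A→B→E→C: 6 + 9 + 13 = 28
A→E→C: 11 + 13 = 24
Shortest: 24.

24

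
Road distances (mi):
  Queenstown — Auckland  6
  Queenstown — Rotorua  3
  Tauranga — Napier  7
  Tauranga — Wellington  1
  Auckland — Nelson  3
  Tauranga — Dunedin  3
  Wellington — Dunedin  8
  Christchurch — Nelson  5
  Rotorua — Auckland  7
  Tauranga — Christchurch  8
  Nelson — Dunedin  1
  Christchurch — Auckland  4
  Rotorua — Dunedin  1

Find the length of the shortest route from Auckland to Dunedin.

Checking several routes:
Auckland→Queenstown→Rotorua→Dunedin: 6 + 3 + 1 = 10
Auckland→Rotorua→Dunedin: 7 + 1 = 8
Auckland→Christchurch→Nelson→Dunedin: 4 + 5 + 1 = 10
Auckland→Nelson→Dunedin: 3 + 1 = 4
Shortest: 4 mi.

4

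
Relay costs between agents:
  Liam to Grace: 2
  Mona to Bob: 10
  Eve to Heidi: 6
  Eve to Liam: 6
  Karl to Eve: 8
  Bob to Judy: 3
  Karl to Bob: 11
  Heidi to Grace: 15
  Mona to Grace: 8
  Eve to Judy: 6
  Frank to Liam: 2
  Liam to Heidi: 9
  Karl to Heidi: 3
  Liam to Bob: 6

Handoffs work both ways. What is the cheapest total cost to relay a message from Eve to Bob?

A few of the Eve→Bob routes:
Eve-Heidi-Karl-Bob: 6 + 3 + 11 = 20
Eve-Judy-Bob: 6 + 3 = 9
Eve-Heidi-Liam-Bob: 6 + 9 + 6 = 21
Eve-Liam-Bob: 6 + 6 = 12
Eve-Karl-Bob: 8 + 11 = 19
Best route has total 9.

9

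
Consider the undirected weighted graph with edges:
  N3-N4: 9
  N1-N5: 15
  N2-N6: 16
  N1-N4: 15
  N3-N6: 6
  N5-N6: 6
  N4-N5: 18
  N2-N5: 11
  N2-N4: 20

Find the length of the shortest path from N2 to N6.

Some routes from N2 to N6:
N2-N5-N6: 11 + 6 = 17
N2-N4-N3-N6: 20 + 9 + 6 = 35
N2-N6: 16
Shortest: 16.

16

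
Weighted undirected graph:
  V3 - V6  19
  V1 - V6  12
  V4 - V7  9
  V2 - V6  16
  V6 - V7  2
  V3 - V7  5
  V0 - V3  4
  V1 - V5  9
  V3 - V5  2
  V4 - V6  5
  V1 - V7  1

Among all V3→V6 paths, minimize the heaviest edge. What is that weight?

Comparing a few candidate routes:
V3 → V5 → V1 → V7 → V6: max(2, 9, 1, 2) = 9
V3 → V7 → V4 → V6: max(5, 9, 5) = 9
V3 → V5 → V1 → V7 → V4 → V6: max(2, 9, 1, 9, 5) = 9
V3 → V7 → V6: max(5, 2) = 5
Best route has worst link 5.

5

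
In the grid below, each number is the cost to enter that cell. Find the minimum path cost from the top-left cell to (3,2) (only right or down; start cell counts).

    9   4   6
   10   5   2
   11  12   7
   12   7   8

35

One optimal route is [0,0] -> [0,1] -> [1,1] -> [1,2] -> [2,2] -> [3,2].
Its cost is 9 + 4 + 5 + 2 + 7 + 8 = 35.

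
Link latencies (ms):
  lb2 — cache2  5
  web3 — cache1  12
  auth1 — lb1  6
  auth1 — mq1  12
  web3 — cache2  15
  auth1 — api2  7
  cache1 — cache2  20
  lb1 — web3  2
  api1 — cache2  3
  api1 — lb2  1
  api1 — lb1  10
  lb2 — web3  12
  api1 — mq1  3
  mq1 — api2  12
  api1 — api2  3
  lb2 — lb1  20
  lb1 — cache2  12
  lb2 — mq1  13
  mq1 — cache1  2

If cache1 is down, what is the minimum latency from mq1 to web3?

15

Checking several routes:
mq1-auth1-lb1-web3: 12 + 6 + 2 = 20
mq1-api1-lb1-web3: 3 + 10 + 2 = 15
mq1-api1-lb2-web3: 3 + 1 + 12 = 16
The minimum is 15 ms.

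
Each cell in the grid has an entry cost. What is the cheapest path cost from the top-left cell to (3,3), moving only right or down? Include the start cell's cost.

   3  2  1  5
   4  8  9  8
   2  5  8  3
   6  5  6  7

Cheapest: (0,0)→(0,1)→(0,2)→(0,3)→(1,3)→(2,3)→(3,3)
  3 + 2 + 1 + 5 + 8 + 3 + 7 = 29

29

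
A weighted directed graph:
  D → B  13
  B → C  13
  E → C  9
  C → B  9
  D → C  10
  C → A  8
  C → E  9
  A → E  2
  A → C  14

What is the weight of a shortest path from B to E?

22

Candidate routes:
B→C→A→E: 13 + 8 + 2 = 23
B→C→E: 13 + 9 = 22
Best route has total 22.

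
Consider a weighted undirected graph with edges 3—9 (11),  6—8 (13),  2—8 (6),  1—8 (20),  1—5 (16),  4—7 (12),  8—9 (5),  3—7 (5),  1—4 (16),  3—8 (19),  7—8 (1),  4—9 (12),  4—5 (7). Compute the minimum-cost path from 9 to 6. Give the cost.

18

Some routes from 9 to 6:
9-3-7-8-6: 11 + 5 + 1 + 13 = 30
9-4-7-3-8-6: 12 + 12 + 5 + 19 + 13 = 61
9-4-7-8-6: 12 + 12 + 1 + 13 = 38
9-3-8-6: 11 + 19 + 13 = 43
9-4-1-8-6: 12 + 16 + 20 + 13 = 61
9-8-6: 5 + 13 = 18
Best route has total 18.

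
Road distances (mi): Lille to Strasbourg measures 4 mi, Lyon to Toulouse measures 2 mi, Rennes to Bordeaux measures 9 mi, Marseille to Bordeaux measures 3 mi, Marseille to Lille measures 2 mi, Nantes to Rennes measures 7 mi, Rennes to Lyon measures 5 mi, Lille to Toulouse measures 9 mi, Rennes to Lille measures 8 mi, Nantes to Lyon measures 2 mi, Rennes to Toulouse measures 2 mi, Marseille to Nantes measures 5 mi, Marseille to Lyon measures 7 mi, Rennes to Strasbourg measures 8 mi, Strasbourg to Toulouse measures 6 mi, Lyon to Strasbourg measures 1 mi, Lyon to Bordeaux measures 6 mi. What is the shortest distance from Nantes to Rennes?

6

Comparing a few candidate routes:
Nantes - Lyon - Strasbourg - Rennes: 2 + 1 + 8 = 11
Nantes - Rennes: 7
Nantes - Lyon - Strasbourg - Lille - Rennes: 2 + 1 + 4 + 8 = 15
Nantes - Lyon - Rennes: 2 + 5 = 7
Nantes - Lyon - Toulouse - Rennes: 2 + 2 + 2 = 6
Nantes - Lyon - Strasbourg - Toulouse - Rennes: 2 + 1 + 6 + 2 = 11
Shortest: 6 mi.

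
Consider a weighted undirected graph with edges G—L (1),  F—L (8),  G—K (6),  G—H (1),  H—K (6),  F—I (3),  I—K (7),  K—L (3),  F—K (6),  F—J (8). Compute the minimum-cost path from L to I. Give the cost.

10

Checking several routes:
L → K → I: 3 + 7 = 10
L → F → I: 8 + 3 = 11
L → K → F → I: 3 + 6 + 3 = 12
The minimum is 10.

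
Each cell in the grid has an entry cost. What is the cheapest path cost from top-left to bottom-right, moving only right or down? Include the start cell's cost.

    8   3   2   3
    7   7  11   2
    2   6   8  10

Path [0,0] → [0,1] → [0,2] → [0,3] → [1,3] → [2,3]: 8 + 3 + 2 + 3 + 2 + 10 = 28.

28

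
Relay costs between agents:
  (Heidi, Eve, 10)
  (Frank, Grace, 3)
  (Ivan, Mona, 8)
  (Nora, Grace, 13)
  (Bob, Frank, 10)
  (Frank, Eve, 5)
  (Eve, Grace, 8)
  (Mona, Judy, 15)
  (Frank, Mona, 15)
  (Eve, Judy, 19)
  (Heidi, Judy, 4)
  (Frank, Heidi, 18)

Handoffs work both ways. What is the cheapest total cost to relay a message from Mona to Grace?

18

Comparing a few candidate routes:
Mona -> Judy -> Eve -> Frank -> Grace: 15 + 19 + 5 + 3 = 42
Mona -> Judy -> Heidi -> Eve -> Grace: 15 + 4 + 10 + 8 = 37
Mona -> Judy -> Heidi -> Frank -> Grace: 15 + 4 + 18 + 3 = 40
Mona -> Frank -> Eve -> Grace: 15 + 5 + 8 = 28
Mona -> Frank -> Grace: 15 + 3 = 18
Mona -> Judy -> Heidi -> Eve -> Frank -> Grace: 15 + 4 + 10 + 5 + 3 = 37
Shortest: 18.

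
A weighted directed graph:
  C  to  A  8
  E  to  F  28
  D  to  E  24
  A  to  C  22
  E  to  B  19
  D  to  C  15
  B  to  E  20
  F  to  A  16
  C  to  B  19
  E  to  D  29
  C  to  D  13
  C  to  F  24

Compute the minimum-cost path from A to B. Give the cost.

41

Routes from A to B:
A - C - B: 22 + 19 = 41
A - C - D - E - B: 22 + 13 + 24 + 19 = 78
Best route has total 41.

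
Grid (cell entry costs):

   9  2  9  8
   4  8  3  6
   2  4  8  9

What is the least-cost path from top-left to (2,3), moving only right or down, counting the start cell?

36

Take (0,0) -> (1,0) -> (2,0) -> (2,1) -> (2,2) -> (2,3) for a total of 9 + 4 + 2 + 4 + 8 + 9 = 36.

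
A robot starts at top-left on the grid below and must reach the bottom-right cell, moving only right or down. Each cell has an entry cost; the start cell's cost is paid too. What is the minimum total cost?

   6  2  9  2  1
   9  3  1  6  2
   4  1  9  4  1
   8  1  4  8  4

25

Take [0,0] → [0,1] → [1,1] → [1,2] → [1,3] → [1,4] → [2,4] → [3,4] for a total of 6 + 2 + 3 + 1 + 6 + 2 + 1 + 4 = 25.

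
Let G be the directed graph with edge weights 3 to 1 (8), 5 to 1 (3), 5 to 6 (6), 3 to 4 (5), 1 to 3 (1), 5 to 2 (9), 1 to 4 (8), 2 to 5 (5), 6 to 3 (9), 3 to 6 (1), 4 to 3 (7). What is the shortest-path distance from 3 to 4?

5

Candidate routes:
3 -> 1 -> 4: 8 + 8 = 16
3 -> 4: 5
Shortest: 5.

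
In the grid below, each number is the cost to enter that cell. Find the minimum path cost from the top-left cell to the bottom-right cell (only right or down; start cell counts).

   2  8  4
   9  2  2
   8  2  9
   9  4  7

25

One optimal route is (0,0) → (0,1) → (1,1) → (2,1) → (3,1) → (3,2).
Its cost is 2 + 8 + 2 + 2 + 4 + 7 = 25.
For comparison, the top-then-right route costs 32.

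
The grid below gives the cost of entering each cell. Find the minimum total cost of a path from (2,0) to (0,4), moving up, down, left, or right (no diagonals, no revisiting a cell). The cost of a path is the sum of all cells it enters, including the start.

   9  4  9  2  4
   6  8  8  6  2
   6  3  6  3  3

27

One optimal route is (2,0) (2,1) (2,2) (2,3) (2,4) (1,4) (0,4).
Its cost is 6 + 3 + 6 + 3 + 3 + 2 + 4 = 27.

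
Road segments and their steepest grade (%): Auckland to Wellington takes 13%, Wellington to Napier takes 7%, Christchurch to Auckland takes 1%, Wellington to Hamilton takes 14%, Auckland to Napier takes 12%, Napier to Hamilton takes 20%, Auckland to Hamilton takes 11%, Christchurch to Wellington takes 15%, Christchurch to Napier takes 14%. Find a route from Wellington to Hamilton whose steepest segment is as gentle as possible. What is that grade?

Some routes from Wellington to Hamilton:
Wellington → Napier → Auckland → Hamilton: max(7, 12, 11) = 12
Wellington → Auckland → Hamilton: max(13, 11) = 13
Wellington → Napier → Christchurch → Auckland → Hamilton: max(7, 14, 1, 11) = 14
Best route has worst link 12%.

12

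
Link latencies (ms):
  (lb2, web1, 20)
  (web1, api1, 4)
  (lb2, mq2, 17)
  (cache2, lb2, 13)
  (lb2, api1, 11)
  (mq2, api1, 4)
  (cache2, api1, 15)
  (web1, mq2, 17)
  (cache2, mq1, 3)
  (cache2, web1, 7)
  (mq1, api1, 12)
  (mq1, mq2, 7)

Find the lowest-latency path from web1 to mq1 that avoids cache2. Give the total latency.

15

Checking several routes:
web1 -> api1 -> mq1: 4 + 12 = 16
web1 -> mq2 -> mq1: 17 + 7 = 24
web1 -> api1 -> mq2 -> mq1: 4 + 4 + 7 = 15
Shortest: 15 ms.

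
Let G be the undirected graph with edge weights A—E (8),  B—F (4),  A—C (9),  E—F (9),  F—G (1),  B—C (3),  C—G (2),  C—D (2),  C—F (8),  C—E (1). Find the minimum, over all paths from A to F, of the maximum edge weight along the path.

A few of the A→F routes:
A → E → C → F: max(8, 1, 8) = 8
A → E → C → G → F: max(8, 1, 2, 1) = 8
A → E → C → B → F: max(8, 1, 3, 4) = 8
Smallest bottleneck: 8.

8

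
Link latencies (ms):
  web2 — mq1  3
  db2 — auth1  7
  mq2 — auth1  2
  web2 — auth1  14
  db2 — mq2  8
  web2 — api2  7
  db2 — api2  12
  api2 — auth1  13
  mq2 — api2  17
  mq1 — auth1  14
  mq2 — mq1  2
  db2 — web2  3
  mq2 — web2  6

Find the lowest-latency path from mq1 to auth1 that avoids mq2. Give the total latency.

Checking several routes:
mq1→web2→api2→auth1: 3 + 7 + 13 = 23
mq1→web2→db2→auth1: 3 + 3 + 7 = 13
mq1→auth1: 14
mq1→web2→api2→db2→auth1: 3 + 7 + 12 + 7 = 29
mq1→web2→auth1: 3 + 14 = 17
The minimum is 13 ms.

13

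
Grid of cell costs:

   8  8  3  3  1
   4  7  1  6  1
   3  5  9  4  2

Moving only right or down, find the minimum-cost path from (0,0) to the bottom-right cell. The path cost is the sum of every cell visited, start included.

Path r0c0 r0c1 r0c2 r0c3 r0c4 r1c4 r2c4: 8 + 8 + 3 + 3 + 1 + 1 + 2 = 26.

26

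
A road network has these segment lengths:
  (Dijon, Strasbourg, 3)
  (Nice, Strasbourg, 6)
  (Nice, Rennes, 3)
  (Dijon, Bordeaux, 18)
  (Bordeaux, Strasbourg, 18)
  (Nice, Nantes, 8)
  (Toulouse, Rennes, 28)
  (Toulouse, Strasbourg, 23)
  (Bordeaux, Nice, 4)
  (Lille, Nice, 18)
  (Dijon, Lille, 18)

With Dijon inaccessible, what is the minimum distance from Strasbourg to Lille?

24

Candidate routes:
Strasbourg→Toulouse→Rennes→Nice→Lille: 23 + 28 + 3 + 18 = 72
Strasbourg→Bordeaux→Nice→Lille: 18 + 4 + 18 = 40
Strasbourg→Nice→Lille: 6 + 18 = 24
Shortest: 24.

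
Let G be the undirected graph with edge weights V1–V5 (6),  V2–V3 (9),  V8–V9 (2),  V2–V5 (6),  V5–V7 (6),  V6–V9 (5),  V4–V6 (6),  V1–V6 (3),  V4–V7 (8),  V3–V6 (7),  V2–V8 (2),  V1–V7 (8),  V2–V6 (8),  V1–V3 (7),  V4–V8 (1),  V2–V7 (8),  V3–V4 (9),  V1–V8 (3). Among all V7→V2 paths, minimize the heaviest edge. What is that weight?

Comparing a few candidate routes:
V7 - V5 - V1 - V8 - V2: max(6, 6, 3, 2) = 6
V7 - V5 - V1 - V6 - V9 - V8 - V2: max(6, 6, 3, 5, 2, 2) = 6
V7 - V5 - V2: max(6, 6) = 6
V7 - V5 - V1 - V6 - V4 - V8 - V2: max(6, 6, 3, 6, 1, 2) = 6
The minimum achievable maximum is 6.

6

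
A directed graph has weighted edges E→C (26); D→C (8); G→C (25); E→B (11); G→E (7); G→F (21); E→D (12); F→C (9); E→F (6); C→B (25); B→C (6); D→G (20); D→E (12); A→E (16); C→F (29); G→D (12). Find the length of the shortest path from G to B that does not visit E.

45

Paths from G to B avoiding E:
G → C → B: 25 + 25 = 50
G → D → C → B: 12 + 8 + 25 = 45
G → F → C → B: 21 + 9 + 25 = 55
Shortest: 45.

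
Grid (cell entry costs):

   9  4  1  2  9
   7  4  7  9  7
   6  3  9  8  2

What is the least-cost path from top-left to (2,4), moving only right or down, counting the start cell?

One optimal route is r0c0 → r0c1 → r0c2 → r0c3 → r0c4 → r1c4 → r2c4.
Its cost is 9 + 4 + 1 + 2 + 9 + 7 + 2 = 34.

34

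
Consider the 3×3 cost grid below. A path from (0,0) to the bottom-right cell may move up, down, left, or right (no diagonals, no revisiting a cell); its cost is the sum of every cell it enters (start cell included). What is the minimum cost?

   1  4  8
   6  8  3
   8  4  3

19

Take (0,0) -> (0,1) -> (0,2) -> (1,2) -> (2,2) for a total of 1 + 4 + 8 + 3 + 3 = 19.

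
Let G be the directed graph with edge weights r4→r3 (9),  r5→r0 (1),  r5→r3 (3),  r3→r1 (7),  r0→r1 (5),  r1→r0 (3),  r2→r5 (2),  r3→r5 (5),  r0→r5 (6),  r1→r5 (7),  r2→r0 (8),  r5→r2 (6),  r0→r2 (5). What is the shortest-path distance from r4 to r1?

Routes from r4 to r1:
r4 - r3 - r5 - r2 - r0 - r1: 9 + 5 + 6 + 8 + 5 = 33
r4 - r3 - r5 - r0 - r1: 9 + 5 + 1 + 5 = 20
r4 - r3 - r1: 9 + 7 = 16
The minimum is 16.

16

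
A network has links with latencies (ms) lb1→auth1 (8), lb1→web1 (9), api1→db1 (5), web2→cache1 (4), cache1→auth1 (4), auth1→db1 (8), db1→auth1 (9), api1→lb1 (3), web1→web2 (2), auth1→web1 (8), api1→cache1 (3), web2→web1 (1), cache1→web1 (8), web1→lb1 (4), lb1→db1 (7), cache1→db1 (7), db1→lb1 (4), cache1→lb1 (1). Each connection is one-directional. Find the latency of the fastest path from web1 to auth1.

10

Checking several routes:
web1→web2→cache1→auth1: 2 + 4 + 4 = 10
web1→web2→cache1→lb1→auth1: 2 + 4 + 1 + 8 = 15
web1→lb1→auth1: 4 + 8 = 12
The minimum is 10 ms.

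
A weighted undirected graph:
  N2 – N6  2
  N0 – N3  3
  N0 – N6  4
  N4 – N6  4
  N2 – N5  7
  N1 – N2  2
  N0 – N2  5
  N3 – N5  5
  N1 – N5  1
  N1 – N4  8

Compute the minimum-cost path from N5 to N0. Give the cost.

8

Comparing a few candidate routes:
N5 - N1 - N2 - N0: 1 + 2 + 5 = 8
N5 - N3 - N0: 5 + 3 = 8
N5 - N1 - N2 - N6 - N0: 1 + 2 + 2 + 4 = 9
Best route has total 8.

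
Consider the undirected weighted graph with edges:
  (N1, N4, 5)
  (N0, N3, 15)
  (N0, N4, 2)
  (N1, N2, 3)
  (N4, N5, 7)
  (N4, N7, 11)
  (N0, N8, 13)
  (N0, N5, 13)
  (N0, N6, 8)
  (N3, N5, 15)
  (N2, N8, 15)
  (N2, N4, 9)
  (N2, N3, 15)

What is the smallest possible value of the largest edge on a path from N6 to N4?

Some routes from N6 to N4:
N6-N0-N5-N4: max(8, 13, 7) = 13
N6-N0-N4: max(8, 2) = 8
N6-N0-N3-N2-N4: max(8, 15, 15, 9) = 15
The minimum achievable maximum is 8.

8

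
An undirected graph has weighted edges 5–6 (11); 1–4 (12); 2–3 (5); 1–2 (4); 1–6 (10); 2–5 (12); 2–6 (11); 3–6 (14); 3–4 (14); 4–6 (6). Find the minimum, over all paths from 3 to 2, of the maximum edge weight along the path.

5

Comparing a few candidate routes:
3 -> 4 -> 1 -> 2: max(14, 12, 4) = 14
3 -> 4 -> 6 -> 1 -> 2: max(14, 6, 10, 4) = 14
3 -> 4 -> 1 -> 6 -> 2: max(14, 12, 10, 11) = 14
3 -> 4 -> 1 -> 6 -> 5 -> 2: max(14, 12, 10, 11, 12) = 14
3 -> 2: max(5) = 5
3 -> 4 -> 6 -> 2: max(14, 6, 11) = 14
Best route has worst link 5.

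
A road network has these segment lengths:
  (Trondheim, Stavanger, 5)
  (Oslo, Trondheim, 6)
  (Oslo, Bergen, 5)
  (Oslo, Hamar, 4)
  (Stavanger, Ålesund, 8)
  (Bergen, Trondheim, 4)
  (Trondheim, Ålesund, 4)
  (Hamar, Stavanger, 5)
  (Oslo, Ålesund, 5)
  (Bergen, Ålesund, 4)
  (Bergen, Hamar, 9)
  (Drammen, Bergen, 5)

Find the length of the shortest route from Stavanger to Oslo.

Some routes from Stavanger to Oslo:
Stavanger→Ålesund→Oslo: 8 + 5 = 13
Stavanger→Trondheim→Ålesund→Oslo: 5 + 4 + 5 = 14
Stavanger→Trondheim→Oslo: 5 + 6 = 11
Stavanger→Hamar→Oslo: 5 + 4 = 9
Shortest: 9.

9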